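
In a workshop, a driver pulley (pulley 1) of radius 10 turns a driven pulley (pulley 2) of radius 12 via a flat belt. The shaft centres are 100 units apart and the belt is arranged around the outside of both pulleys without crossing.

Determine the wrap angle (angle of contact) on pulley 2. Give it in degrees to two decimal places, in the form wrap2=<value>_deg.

open belt: β = asin((r2−r1)/C) = asin(2/100) = 1.1460°
wrap1 = π − 2β = 177.7080°
wrap2 = π + 2β = 182.2920°

wrap2=182.29_deg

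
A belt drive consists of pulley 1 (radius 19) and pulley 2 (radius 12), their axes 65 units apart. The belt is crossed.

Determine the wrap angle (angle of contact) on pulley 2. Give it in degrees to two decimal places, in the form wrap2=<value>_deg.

crossed belt: β = asin((r1+r2)/C) = asin(31/65) = 28.4846°
wrap1 = wrap2 = π + 2β = 236.9693°

wrap2=236.97_deg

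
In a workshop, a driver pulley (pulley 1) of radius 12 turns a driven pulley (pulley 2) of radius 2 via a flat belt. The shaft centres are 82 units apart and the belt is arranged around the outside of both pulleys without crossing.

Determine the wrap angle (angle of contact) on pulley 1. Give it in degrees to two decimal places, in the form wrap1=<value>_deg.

open belt: β = asin((r2−r1)/C) = asin(-10/82) = -7.0047°
wrap1 = π − 2β = 194.0095°
wrap2 = π + 2β = 165.9905°

wrap1=194.01_deg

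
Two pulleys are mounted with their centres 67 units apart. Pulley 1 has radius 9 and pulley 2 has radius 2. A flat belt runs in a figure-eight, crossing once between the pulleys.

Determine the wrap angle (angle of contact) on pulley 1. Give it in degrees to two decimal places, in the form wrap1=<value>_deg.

crossed belt: β = asin((r1+r2)/C) = asin(11/67) = 9.4496°
wrap1 = wrap2 = π + 2β = 198.8991°

wrap1=198.90_deg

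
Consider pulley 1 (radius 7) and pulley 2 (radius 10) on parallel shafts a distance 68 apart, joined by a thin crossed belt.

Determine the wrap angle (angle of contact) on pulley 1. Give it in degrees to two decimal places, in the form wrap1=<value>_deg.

crossed belt: β = asin((r1+r2)/C) = asin(17/68) = 14.4775°
wrap1 = wrap2 = π + 2β = 208.9550°

wrap1=208.96_deg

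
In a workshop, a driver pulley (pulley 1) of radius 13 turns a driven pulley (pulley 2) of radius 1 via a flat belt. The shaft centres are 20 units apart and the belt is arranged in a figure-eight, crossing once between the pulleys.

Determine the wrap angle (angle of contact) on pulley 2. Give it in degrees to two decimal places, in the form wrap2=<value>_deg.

crossed belt: β = asin((r1+r2)/C) = asin(14/20) = 44.4270°
wrap1 = wrap2 = π + 2β = 268.8540°

wrap2=268.85_deg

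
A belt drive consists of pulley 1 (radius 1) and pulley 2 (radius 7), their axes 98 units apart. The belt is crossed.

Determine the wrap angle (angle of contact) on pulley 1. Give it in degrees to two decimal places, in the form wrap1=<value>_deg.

crossed belt: β = asin((r1+r2)/C) = asin(8/98) = 4.6824°
wrap1 = wrap2 = π + 2β = 189.3648°

wrap1=189.36_deg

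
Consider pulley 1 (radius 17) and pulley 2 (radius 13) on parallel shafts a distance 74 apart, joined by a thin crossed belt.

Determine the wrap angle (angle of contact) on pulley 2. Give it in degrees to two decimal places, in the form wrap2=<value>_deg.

wrap2=227.83_deg

crossed belt: β = asin((r1+r2)/C) = asin(30/74) = 23.9165°
wrap1 = wrap2 = π + 2β = 227.8331°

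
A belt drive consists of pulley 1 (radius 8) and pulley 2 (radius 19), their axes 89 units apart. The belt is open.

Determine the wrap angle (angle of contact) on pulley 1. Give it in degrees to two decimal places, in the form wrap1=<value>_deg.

open belt: β = asin((r2−r1)/C) = asin(11/89) = 7.0997°
wrap1 = π − 2β = 165.8007°
wrap2 = π + 2β = 194.1993°

wrap1=165.80_deg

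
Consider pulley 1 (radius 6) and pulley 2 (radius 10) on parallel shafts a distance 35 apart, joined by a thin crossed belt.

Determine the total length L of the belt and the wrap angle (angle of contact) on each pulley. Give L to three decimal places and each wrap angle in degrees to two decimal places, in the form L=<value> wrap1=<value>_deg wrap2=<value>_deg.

crossed belt: β = asin((r1+r2)/C) = asin(16/35) = 27.2029°
wrap1 = wrap2 = π + 2β = 234.4058°
tangent length = C·cosβ = 31.1288
L = (r1+r2)·wrap + 2·C·cosβ = 16·4.0912 + 2·31.1288 = 127.7160

L=127.716 wrap1=234.41_deg wrap2=234.41_deg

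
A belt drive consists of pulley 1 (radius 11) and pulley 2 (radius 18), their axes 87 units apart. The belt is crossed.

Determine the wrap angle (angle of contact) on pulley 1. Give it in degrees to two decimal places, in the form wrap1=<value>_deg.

wrap1=218.94_deg

crossed belt: β = asin((r1+r2)/C) = asin(29/87) = 19.4712°
wrap1 = wrap2 = π + 2β = 218.9424°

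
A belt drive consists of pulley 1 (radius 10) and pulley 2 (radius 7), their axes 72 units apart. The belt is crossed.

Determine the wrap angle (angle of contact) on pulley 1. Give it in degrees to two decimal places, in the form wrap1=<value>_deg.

wrap1=207.31_deg

crossed belt: β = asin((r1+r2)/C) = asin(17/72) = 13.6571°
wrap1 = wrap2 = π + 2β = 207.3143°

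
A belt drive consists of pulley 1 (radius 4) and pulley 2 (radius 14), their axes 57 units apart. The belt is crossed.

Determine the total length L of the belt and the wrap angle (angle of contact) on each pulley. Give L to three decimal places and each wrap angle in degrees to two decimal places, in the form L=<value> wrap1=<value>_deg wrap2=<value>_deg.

L=176.282 wrap1=216.82_deg wrap2=216.82_deg

crossed belt: β = asin((r1+r2)/C) = asin(18/57) = 18.4085°
wrap1 = wrap2 = π + 2β = 216.8170°
tangent length = C·cosβ = 54.0833
L = (r1+r2)·wrap + 2·C·cosβ = 18·3.7842 + 2·54.0833 = 176.2816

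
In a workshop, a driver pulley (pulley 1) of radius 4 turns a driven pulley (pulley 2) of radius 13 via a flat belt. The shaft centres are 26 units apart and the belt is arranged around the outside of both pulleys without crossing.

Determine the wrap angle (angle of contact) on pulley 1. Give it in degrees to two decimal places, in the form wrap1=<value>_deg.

wrap1=139.50_deg

open belt: β = asin((r2−r1)/C) = asin(9/26) = 20.2522°
wrap1 = π − 2β = 139.4955°
wrap2 = π + 2β = 220.5045°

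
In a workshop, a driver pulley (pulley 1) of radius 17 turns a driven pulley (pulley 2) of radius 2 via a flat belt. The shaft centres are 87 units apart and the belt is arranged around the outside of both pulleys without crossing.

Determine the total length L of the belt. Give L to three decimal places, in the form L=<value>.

L=236.283

open belt: β = asin((r2−r1)/C) = asin(-15/87) = -9.9282°
wrap1 = π − 2β = 199.8564°
wrap2 = π + 2β = 160.1436°
tangent length = C·cosβ = 85.6971
L = r1·wrap1 + r2·wrap2 + 2·C·cosβ = 17·3.4882 + 2·2.7950 + 2·85.6971 = 236.2829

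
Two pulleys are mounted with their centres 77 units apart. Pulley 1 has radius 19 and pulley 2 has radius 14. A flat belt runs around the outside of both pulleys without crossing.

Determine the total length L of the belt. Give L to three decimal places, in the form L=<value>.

L=257.997

open belt: β = asin((r2−r1)/C) = asin(-5/77) = -3.7231°
wrap1 = π − 2β = 187.4462°
wrap2 = π + 2β = 172.5538°
tangent length = C·cosβ = 76.8375
L = r1·wrap1 + r2·wrap2 + 2·C·cosβ = 19·3.2716 + 14·3.0116 + 2·76.8375 = 257.9973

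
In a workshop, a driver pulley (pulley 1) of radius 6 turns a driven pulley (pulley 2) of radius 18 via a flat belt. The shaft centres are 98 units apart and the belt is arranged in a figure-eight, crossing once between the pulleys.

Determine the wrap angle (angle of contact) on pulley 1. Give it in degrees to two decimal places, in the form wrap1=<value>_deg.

crossed belt: β = asin((r1+r2)/C) = asin(24/98) = 14.1758°
wrap1 = wrap2 = π + 2β = 208.3516°

wrap1=208.35_deg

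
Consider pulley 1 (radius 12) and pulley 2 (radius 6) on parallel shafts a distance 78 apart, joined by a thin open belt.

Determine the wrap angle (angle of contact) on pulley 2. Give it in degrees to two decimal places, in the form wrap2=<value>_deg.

open belt: β = asin((r2−r1)/C) = asin(-6/78) = -4.4117°
wrap1 = π − 2β = 188.8235°
wrap2 = π + 2β = 171.1765°

wrap2=171.18_deg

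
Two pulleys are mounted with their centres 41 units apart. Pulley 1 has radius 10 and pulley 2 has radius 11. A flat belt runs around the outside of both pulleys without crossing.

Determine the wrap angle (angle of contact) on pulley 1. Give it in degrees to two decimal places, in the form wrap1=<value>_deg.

open belt: β = asin((r2−r1)/C) = asin(1/41) = 1.3976°
wrap1 = π − 2β = 177.2048°
wrap2 = π + 2β = 182.7952°

wrap1=177.20_deg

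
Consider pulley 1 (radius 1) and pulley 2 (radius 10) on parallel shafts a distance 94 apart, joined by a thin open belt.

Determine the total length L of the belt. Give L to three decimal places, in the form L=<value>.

open belt: β = asin((r2−r1)/C) = asin(9/94) = 5.4942°
wrap1 = π − 2β = 169.0116°
wrap2 = π + 2β = 190.9884°
tangent length = C·cosβ = 93.5682
L = r1·wrap1 + r2·wrap2 + 2·C·cosβ = 1·2.9498 + 10·3.3334 + 2·93.5682 = 223.4199

L=223.420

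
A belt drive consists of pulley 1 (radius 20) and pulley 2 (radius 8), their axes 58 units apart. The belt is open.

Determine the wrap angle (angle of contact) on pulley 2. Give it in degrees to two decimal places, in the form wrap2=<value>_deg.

open belt: β = asin((r2−r1)/C) = asin(-12/58) = -11.9405°
wrap1 = π − 2β = 203.8811°
wrap2 = π + 2β = 156.1189°

wrap2=156.12_deg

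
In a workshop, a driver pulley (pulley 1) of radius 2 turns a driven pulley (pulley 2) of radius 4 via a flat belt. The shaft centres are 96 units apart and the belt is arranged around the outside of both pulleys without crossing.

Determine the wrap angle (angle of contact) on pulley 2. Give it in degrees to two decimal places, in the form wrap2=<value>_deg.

wrap2=182.39_deg

open belt: β = asin((r2−r1)/C) = asin(2/96) = 1.1937°
wrap1 = π − 2β = 177.6125°
wrap2 = π + 2β = 182.3875°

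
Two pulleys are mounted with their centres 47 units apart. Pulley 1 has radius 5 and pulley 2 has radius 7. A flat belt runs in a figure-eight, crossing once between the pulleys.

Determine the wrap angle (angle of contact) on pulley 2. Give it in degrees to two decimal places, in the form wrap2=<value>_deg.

wrap2=209.58_deg

crossed belt: β = asin((r1+r2)/C) = asin(12/47) = 14.7925°
wrap1 = wrap2 = π + 2β = 209.5850°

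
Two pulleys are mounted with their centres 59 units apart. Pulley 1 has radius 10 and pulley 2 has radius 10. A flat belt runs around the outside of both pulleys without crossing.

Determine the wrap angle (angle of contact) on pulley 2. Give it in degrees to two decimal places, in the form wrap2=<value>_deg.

wrap2=180.00_deg

open belt: β = asin((r2−r1)/C) = asin(0/59) = 0.0000°
wrap1 = π − 2β = 180.0000°
wrap2 = π + 2β = 180.0000°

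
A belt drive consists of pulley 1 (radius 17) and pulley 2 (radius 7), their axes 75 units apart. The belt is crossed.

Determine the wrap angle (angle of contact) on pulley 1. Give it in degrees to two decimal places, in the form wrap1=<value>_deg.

wrap1=217.33_deg

crossed belt: β = asin((r1+r2)/C) = asin(24/75) = 18.6629°
wrap1 = wrap2 = π + 2β = 217.3258°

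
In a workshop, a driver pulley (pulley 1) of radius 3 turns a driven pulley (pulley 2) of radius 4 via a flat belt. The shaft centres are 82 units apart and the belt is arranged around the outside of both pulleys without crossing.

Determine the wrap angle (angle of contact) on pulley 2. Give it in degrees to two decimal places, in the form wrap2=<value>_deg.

open belt: β = asin((r2−r1)/C) = asin(1/82) = 0.6987°
wrap1 = π − 2β = 178.6025°
wrap2 = π + 2β = 181.3975°

wrap2=181.40_deg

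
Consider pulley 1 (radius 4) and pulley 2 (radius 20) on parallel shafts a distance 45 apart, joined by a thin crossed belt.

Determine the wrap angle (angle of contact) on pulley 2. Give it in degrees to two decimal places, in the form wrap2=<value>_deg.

crossed belt: β = asin((r1+r2)/C) = asin(24/45) = 32.2310°
wrap1 = wrap2 = π + 2β = 244.4619°

wrap2=244.46_deg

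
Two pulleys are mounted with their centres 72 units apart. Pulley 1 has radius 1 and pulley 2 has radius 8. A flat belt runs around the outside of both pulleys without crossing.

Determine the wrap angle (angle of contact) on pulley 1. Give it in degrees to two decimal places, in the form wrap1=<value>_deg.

open belt: β = asin((r2−r1)/C) = asin(7/72) = 5.5792°
wrap1 = π − 2β = 168.8415°
wrap2 = π + 2β = 191.1585°

wrap1=168.84_deg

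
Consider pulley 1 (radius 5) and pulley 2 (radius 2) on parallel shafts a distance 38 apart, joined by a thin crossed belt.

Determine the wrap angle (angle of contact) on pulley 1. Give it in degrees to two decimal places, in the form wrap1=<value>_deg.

crossed belt: β = asin((r1+r2)/C) = asin(7/38) = 10.6151°
wrap1 = wrap2 = π + 2β = 201.2302°

wrap1=201.23_deg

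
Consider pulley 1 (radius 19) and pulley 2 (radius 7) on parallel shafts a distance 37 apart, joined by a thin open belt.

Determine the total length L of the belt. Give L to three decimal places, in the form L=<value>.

open belt: β = asin((r2−r1)/C) = asin(-12/37) = -18.9246°
wrap1 = π − 2β = 217.8493°
wrap2 = π + 2β = 142.1507°
tangent length = C·cosβ = 35.0000
L = r1·wrap1 + r2·wrap2 + 2·C·cosβ = 19·3.8022 + 7·2.4810 + 2·35.0000 = 159.6085

L=159.609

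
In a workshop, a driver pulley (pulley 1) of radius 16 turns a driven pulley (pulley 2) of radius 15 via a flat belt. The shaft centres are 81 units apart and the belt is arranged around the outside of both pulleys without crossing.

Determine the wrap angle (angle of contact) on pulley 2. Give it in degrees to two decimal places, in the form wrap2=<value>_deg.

open belt: β = asin((r2−r1)/C) = asin(-1/81) = -0.7074°
wrap1 = π − 2β = 181.4147°
wrap2 = π + 2β = 178.5853°

wrap2=178.59_deg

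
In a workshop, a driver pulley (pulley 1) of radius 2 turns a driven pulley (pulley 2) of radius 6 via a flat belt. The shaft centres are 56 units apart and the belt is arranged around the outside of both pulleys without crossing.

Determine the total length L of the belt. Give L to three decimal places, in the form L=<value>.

L=137.419

open belt: β = asin((r2−r1)/C) = asin(4/56) = 4.0960°
wrap1 = π − 2β = 171.8079°
wrap2 = π + 2β = 188.1921°
tangent length = C·cosβ = 55.8570
L = r1·wrap1 + r2·wrap2 + 2·C·cosβ = 2·2.9986 + 6·3.2846 + 2·55.8570 = 137.4186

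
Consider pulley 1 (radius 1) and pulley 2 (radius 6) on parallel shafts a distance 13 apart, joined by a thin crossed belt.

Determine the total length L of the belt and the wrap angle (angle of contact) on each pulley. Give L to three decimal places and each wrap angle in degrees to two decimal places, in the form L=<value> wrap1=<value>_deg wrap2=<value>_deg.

crossed belt: β = asin((r1+r2)/C) = asin(7/13) = 32.5790°
wrap1 = wrap2 = π + 2β = 245.1579°
tangent length = C·cosβ = 10.9545
L = (r1+r2)·wrap + 2·C·cosβ = 7·4.2788 + 2·10.9545 = 51.8606

L=51.861 wrap1=245.16_deg wrap2=245.16_deg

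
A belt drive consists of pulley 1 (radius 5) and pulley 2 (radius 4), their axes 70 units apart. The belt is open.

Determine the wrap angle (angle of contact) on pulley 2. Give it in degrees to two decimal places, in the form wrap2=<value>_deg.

open belt: β = asin((r2−r1)/C) = asin(-1/70) = -0.8185°
wrap1 = π − 2β = 181.6371°
wrap2 = π + 2β = 178.3629°

wrap2=178.36_deg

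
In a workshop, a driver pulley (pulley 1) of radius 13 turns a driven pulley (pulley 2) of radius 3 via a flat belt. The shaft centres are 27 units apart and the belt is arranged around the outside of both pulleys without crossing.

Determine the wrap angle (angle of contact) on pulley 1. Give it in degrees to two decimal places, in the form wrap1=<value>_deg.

open belt: β = asin((r2−r1)/C) = asin(-10/27) = -21.7385°
wrap1 = π − 2β = 223.4769°
wrap2 = π + 2β = 136.5231°

wrap1=223.48_deg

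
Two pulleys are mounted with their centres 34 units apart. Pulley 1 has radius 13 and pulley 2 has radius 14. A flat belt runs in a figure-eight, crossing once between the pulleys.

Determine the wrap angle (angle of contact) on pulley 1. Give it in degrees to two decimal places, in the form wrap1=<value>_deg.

wrap1=285.14_deg

crossed belt: β = asin((r1+r2)/C) = asin(27/34) = 52.5720°
wrap1 = wrap2 = π + 2β = 285.1440°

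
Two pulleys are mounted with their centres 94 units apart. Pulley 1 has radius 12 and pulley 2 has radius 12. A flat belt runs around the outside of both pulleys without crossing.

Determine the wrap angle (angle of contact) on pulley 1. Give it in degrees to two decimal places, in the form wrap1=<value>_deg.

wrap1=180.00_deg

open belt: β = asin((r2−r1)/C) = asin(0/94) = 0.0000°
wrap1 = π − 2β = 180.0000°
wrap2 = π + 2β = 180.0000°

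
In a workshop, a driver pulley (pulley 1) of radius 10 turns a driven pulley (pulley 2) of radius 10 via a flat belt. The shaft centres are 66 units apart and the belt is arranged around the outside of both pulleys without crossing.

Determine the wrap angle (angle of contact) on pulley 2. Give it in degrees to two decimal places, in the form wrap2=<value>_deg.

wrap2=180.00_deg

open belt: β = asin((r2−r1)/C) = asin(0/66) = 0.0000°
wrap1 = π − 2β = 180.0000°
wrap2 = π + 2β = 180.0000°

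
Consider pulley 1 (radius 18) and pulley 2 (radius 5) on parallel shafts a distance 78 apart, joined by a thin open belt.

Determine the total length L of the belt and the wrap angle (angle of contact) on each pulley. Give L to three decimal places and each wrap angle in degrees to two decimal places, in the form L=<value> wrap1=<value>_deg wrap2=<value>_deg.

open belt: β = asin((r2−r1)/C) = asin(-13/78) = -9.5941°
wrap1 = π − 2β = 199.1881°
wrap2 = π + 2β = 160.8119°
tangent length = C·cosβ = 76.9090
L = r1·wrap1 + r2·wrap2 + 2·C·cosβ = 18·3.4765 + 5·2.8067 + 2·76.9090 = 230.4284

L=230.428 wrap1=199.19_deg wrap2=160.81_deg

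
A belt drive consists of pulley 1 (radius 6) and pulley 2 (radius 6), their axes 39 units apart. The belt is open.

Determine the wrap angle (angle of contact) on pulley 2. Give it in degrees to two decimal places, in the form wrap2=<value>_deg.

wrap2=180.00_deg

open belt: β = asin((r2−r1)/C) = asin(0/39) = 0.0000°
wrap1 = π − 2β = 180.0000°
wrap2 = π + 2β = 180.0000°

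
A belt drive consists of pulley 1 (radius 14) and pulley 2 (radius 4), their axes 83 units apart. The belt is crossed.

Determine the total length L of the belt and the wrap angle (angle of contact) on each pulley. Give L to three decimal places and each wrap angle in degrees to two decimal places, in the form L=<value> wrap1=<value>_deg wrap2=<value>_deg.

L=226.468 wrap1=205.05_deg wrap2=205.05_deg

crossed belt: β = asin((r1+r2)/C) = asin(18/83) = 12.5251°
wrap1 = wrap2 = π + 2β = 205.0502°
tangent length = C·cosβ = 81.0247
L = (r1+r2)·wrap + 2·C·cosβ = 18·3.5788 + 2·81.0247 = 226.4678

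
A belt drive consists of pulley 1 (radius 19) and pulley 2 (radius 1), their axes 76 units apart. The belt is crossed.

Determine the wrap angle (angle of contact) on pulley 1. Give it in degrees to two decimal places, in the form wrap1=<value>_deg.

crossed belt: β = asin((r1+r2)/C) = asin(20/76) = 15.2575°
wrap1 = wrap2 = π + 2β = 210.5150°

wrap1=210.52_deg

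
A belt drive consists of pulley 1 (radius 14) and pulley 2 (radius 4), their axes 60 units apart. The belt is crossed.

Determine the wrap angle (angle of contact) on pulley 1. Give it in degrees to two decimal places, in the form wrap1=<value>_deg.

wrap1=214.92_deg

crossed belt: β = asin((r1+r2)/C) = asin(18/60) = 17.4576°
wrap1 = wrap2 = π + 2β = 214.9152°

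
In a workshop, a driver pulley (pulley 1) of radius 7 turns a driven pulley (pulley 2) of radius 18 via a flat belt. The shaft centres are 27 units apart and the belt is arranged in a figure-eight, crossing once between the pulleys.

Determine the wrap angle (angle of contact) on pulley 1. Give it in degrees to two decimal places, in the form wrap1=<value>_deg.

wrap1=315.62_deg

crossed belt: β = asin((r1+r2)/C) = asin(25/27) = 67.8084°
wrap1 = wrap2 = π + 2β = 315.6168°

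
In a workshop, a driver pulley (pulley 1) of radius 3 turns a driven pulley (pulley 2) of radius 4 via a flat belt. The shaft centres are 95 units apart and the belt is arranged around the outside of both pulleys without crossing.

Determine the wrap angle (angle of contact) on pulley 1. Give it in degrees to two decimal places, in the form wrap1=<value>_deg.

wrap1=178.79_deg

open belt: β = asin((r2−r1)/C) = asin(1/95) = 0.6031°
wrap1 = π − 2β = 178.7938°
wrap2 = π + 2β = 181.2062°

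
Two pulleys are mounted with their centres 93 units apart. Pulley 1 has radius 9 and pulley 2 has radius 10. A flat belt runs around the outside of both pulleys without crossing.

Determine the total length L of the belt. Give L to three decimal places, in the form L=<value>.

open belt: β = asin((r2−r1)/C) = asin(1/93) = 0.6161°
wrap1 = π − 2β = 178.7678°
wrap2 = π + 2β = 181.2322°
tangent length = C·cosβ = 92.9946
L = r1·wrap1 + r2·wrap2 + 2·C·cosβ = 9·3.1201 + 10·3.1631 + 2·92.9946 = 245.7010

L=245.701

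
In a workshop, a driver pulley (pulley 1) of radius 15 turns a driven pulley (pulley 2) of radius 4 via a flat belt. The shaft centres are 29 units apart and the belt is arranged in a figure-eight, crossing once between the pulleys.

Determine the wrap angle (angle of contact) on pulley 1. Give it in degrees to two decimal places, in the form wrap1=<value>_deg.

crossed belt: β = asin((r1+r2)/C) = asin(19/29) = 40.9327°
wrap1 = wrap2 = π + 2β = 261.8654°

wrap1=261.87_deg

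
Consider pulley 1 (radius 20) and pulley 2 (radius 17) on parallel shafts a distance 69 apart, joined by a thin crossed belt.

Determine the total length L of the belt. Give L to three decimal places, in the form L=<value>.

crossed belt: β = asin((r1+r2)/C) = asin(37/69) = 32.4275°
wrap1 = wrap2 = π + 2β = 244.8550°
tangent length = C·cosβ = 58.2409
L = (r1+r2)·wrap + 2·C·cosβ = 37·4.2735 + 2·58.2409 = 274.6022

L=274.602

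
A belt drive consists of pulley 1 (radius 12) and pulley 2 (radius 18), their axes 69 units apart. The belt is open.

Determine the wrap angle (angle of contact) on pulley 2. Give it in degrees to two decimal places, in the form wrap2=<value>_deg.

wrap2=189.98_deg

open belt: β = asin((r2−r1)/C) = asin(6/69) = 4.9885°
wrap1 = π − 2β = 170.0229°
wrap2 = π + 2β = 189.9771°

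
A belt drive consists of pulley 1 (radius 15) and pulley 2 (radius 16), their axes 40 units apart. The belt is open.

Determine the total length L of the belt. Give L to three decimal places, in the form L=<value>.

open belt: β = asin((r2−r1)/C) = asin(1/40) = 1.4325°
wrap1 = π − 2β = 177.1349°
wrap2 = π + 2β = 182.8651°
tangent length = C·cosβ = 39.9875
L = r1·wrap1 + r2·wrap2 + 2·C·cosβ = 15·3.0916 + 16·3.1916 + 2·39.9875 = 177.4144

L=177.414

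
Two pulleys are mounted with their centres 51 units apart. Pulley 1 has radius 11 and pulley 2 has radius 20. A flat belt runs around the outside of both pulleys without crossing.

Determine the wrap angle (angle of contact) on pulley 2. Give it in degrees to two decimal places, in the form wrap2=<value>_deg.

wrap2=200.33_deg

open belt: β = asin((r2−r1)/C) = asin(9/51) = 10.1642°
wrap1 = π − 2β = 159.6715°
wrap2 = π + 2β = 200.3285°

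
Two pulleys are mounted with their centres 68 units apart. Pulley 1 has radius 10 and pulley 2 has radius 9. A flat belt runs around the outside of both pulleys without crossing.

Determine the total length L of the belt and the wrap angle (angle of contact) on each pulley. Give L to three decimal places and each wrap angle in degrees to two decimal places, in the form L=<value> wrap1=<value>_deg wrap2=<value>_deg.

L=195.705 wrap1=181.69_deg wrap2=178.31_deg

open belt: β = asin((r2−r1)/C) = asin(-1/68) = -0.8426°
wrap1 = π − 2β = 181.6852°
wrap2 = π + 2β = 178.3148°
tangent length = C·cosβ = 67.9926
L = r1·wrap1 + r2·wrap2 + 2·C·cosβ = 10·3.1710 + 9·3.1122 + 2·67.9926 = 195.7050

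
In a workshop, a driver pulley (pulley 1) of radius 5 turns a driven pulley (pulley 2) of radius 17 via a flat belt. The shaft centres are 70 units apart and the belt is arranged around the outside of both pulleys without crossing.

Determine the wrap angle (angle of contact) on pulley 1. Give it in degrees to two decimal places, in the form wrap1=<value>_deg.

open belt: β = asin((r2−r1)/C) = asin(12/70) = 9.8709°
wrap1 = π − 2β = 160.2582°
wrap2 = π + 2β = 199.7418°

wrap1=160.26_deg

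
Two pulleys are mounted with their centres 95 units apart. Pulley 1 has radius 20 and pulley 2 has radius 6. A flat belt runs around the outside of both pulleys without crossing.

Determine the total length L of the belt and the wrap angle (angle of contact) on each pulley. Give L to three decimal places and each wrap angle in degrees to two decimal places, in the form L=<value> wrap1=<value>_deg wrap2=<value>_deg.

L=273.748 wrap1=196.95_deg wrap2=163.05_deg

open belt: β = asin((r2−r1)/C) = asin(-14/95) = -8.4745°
wrap1 = π − 2β = 196.9489°
wrap2 = π + 2β = 163.0511°
tangent length = C·cosβ = 93.9628
L = r1·wrap1 + r2·wrap2 + 2·C·cosβ = 20·3.4374 + 6·2.8458 + 2·93.9628 = 273.7483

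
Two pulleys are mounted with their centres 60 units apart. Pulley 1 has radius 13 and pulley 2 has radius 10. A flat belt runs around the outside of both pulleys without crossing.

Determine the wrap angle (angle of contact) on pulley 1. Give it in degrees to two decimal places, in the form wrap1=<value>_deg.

open belt: β = asin((r2−r1)/C) = asin(-3/60) = -2.8660°
wrap1 = π − 2β = 185.7320°
wrap2 = π + 2β = 174.2680°

wrap1=185.73_deg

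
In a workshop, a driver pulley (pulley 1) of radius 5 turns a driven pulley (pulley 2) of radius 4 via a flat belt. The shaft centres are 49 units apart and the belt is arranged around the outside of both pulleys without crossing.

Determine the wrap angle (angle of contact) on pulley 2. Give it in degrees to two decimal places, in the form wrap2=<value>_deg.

open belt: β = asin((r2−r1)/C) = asin(-1/49) = -1.1694°
wrap1 = π − 2β = 182.3388°
wrap2 = π + 2β = 177.6612°

wrap2=177.66_deg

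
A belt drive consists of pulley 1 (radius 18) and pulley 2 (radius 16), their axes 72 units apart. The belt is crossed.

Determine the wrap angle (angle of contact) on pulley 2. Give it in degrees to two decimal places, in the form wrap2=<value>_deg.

wrap2=236.36_deg

crossed belt: β = asin((r1+r2)/C) = asin(34/72) = 28.1786°
wrap1 = wrap2 = π + 2β = 236.3573°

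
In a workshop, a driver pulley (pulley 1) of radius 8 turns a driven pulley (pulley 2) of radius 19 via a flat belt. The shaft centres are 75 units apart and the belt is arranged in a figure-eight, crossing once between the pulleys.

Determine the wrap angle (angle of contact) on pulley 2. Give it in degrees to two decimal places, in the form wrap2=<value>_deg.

crossed belt: β = asin((r1+r2)/C) = asin(27/75) = 21.1002°
wrap1 = wrap2 = π + 2β = 222.2004°

wrap2=222.20_deg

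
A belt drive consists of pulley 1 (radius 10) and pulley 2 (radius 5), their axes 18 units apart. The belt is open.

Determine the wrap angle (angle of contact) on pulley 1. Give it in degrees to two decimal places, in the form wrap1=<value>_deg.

open belt: β = asin((r2−r1)/C) = asin(-5/18) = -16.1276°
wrap1 = π − 2β = 212.2552°
wrap2 = π + 2β = 147.7448°

wrap1=212.26_deg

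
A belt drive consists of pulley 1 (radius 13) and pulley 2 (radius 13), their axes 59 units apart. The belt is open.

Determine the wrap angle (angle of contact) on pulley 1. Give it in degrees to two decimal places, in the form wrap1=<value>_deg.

open belt: β = asin((r2−r1)/C) = asin(0/59) = 0.0000°
wrap1 = π − 2β = 180.0000°
wrap2 = π + 2β = 180.0000°

wrap1=180.00_deg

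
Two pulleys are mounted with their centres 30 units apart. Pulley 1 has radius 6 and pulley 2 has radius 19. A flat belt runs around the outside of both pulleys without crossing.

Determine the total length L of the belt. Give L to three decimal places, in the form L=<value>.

open belt: β = asin((r2−r1)/C) = asin(13/30) = 25.6793°
wrap1 = π − 2β = 128.6414°
wrap2 = π + 2β = 231.3586°
tangent length = C·cosβ = 27.0370
L = r1·wrap1 + r2·wrap2 + 2·C·cosβ = 6·2.2452 + 19·4.0380 + 2·27.0370 = 144.2667

L=144.267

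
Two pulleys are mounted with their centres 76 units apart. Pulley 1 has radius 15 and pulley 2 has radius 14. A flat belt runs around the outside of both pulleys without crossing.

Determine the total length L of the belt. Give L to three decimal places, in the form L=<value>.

open belt: β = asin((r2−r1)/C) = asin(-1/76) = -0.7539°
wrap1 = π − 2β = 181.5078°
wrap2 = π + 2β = 178.4922°
tangent length = C·cosβ = 75.9934
L = r1·wrap1 + r2·wrap2 + 2·C·cosβ = 15·3.1679 + 14·3.1153 + 2·75.9934 = 243.1193

L=243.119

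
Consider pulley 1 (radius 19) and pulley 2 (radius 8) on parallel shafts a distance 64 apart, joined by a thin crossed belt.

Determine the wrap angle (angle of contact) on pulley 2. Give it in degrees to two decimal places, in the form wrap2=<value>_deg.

crossed belt: β = asin((r1+r2)/C) = asin(27/64) = 24.9530°
wrap1 = wrap2 = π + 2β = 229.9060°

wrap2=229.91_deg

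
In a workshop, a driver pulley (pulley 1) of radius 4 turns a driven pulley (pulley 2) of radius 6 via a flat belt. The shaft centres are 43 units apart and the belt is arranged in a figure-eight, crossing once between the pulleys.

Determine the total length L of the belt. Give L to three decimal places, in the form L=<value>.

L=119.752

crossed belt: β = asin((r1+r2)/C) = asin(10/43) = 13.4477°
wrap1 = wrap2 = π + 2β = 206.8955°
tangent length = C·cosβ = 41.8210
L = (r1+r2)·wrap + 2·C·cosβ = 10·3.6110 + 2·41.8210 = 119.7522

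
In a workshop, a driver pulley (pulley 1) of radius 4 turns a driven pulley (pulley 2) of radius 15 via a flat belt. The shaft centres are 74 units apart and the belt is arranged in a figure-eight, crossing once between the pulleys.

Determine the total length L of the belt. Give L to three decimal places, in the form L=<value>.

L=212.596

crossed belt: β = asin((r1+r2)/C) = asin(19/74) = 14.8777°
wrap1 = wrap2 = π + 2β = 209.7554°
tangent length = C·cosβ = 71.5192
L = (r1+r2)·wrap + 2·C·cosβ = 19·3.6609 + 2·71.5192 = 212.5960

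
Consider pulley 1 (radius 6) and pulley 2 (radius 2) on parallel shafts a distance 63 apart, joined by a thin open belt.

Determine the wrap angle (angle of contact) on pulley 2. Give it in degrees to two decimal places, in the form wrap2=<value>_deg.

wrap2=172.72_deg

open belt: β = asin((r2−r1)/C) = asin(-4/63) = -3.6403°
wrap1 = π − 2β = 187.2806°
wrap2 = π + 2β = 172.7194°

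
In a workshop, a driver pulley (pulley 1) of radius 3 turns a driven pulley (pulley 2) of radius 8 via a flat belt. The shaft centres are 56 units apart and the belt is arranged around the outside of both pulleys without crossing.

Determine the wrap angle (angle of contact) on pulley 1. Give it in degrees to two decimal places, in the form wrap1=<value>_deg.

open belt: β = asin((r2−r1)/C) = asin(5/56) = 5.1225°
wrap1 = π − 2β = 169.7550°
wrap2 = π + 2β = 190.2450°

wrap1=169.75_deg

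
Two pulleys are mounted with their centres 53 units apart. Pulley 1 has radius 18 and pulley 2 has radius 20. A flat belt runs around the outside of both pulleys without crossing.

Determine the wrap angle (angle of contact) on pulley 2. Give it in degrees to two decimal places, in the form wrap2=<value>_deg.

wrap2=184.33_deg

open belt: β = asin((r2−r1)/C) = asin(2/53) = 2.1626°
wrap1 = π − 2β = 175.6748°
wrap2 = π + 2β = 184.3252°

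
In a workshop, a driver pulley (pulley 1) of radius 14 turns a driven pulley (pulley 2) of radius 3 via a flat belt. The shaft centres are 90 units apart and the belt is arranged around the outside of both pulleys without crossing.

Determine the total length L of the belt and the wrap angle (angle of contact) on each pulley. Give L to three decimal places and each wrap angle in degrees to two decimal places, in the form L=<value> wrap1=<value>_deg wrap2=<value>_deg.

L=234.753 wrap1=194.04_deg wrap2=165.96_deg

open belt: β = asin((r2−r1)/C) = asin(-11/90) = -7.0204°
wrap1 = π − 2β = 194.0407°
wrap2 = π + 2β = 165.9593°
tangent length = C·cosβ = 89.3252
L = r1·wrap1 + r2·wrap2 + 2·C·cosβ = 14·3.3866 + 3·2.8965 + 2·89.3252 = 234.7532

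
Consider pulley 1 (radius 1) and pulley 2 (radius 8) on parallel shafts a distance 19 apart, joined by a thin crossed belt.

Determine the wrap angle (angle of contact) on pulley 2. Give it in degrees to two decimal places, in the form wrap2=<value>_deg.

crossed belt: β = asin((r1+r2)/C) = asin(9/19) = 28.2737°
wrap1 = wrap2 = π + 2β = 236.5474°

wrap2=236.55_deg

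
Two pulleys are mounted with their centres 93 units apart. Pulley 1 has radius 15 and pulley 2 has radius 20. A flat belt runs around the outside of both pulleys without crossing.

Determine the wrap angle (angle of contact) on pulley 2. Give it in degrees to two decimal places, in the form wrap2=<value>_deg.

open belt: β = asin((r2−r1)/C) = asin(5/93) = 3.0819°
wrap1 = π − 2β = 173.8362°
wrap2 = π + 2β = 186.1638°

wrap2=186.16_deg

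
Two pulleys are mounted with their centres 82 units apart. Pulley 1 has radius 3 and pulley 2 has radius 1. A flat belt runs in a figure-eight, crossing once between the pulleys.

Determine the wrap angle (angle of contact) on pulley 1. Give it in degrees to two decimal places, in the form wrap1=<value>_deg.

wrap1=185.59_deg

crossed belt: β = asin((r1+r2)/C) = asin(4/82) = 2.7960°
wrap1 = wrap2 = π + 2β = 185.5921°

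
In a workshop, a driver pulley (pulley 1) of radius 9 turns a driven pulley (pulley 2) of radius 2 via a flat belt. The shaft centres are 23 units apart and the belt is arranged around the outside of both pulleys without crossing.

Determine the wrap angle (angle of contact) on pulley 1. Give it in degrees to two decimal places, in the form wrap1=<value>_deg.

open belt: β = asin((r2−r1)/C) = asin(-7/23) = -17.7189°
wrap1 = π − 2β = 215.4379°
wrap2 = π + 2β = 144.5621°

wrap1=215.44_deg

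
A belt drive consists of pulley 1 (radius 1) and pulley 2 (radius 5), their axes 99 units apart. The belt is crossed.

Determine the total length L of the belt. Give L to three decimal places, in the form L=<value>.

crossed belt: β = asin((r1+r2)/C) = asin(6/99) = 3.4746°
wrap1 = wrap2 = π + 2β = 186.9492°
tangent length = C·cosβ = 98.8180
L = (r1+r2)·wrap + 2·C·cosβ = 6·3.2629 + 2·98.8180 = 217.2133

L=217.213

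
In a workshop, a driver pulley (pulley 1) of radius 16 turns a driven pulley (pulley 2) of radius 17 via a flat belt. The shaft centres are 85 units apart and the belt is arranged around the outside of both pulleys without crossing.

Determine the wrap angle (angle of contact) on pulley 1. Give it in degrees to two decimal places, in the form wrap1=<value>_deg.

open belt: β = asin((r2−r1)/C) = asin(1/85) = 0.6741°
wrap1 = π − 2β = 178.6518°
wrap2 = π + 2β = 181.3482°

wrap1=178.65_deg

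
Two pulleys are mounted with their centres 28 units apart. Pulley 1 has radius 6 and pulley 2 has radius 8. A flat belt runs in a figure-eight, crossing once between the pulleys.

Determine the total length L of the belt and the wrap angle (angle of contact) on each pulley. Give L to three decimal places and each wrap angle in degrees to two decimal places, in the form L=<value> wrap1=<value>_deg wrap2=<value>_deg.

crossed belt: β = asin((r1+r2)/C) = asin(14/28) = 30.0000°
wrap1 = wrap2 = π + 2β = 240.0000°
tangent length = C·cosβ = 24.2487
L = (r1+r2)·wrap + 2·C·cosβ = 14·4.1888 + 2·24.2487 = 107.1405

L=107.140 wrap1=240.00_deg wrap2=240.00_deg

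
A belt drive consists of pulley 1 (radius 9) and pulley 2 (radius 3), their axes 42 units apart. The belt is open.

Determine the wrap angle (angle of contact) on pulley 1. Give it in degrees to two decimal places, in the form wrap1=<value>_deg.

wrap1=196.43_deg

open belt: β = asin((r2−r1)/C) = asin(-6/42) = -8.2132°
wrap1 = π − 2β = 196.4264°
wrap2 = π + 2β = 163.5736°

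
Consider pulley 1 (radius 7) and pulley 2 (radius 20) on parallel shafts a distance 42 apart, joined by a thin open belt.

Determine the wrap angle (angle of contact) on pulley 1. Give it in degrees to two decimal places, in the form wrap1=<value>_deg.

open belt: β = asin((r2−r1)/C) = asin(13/42) = 18.0305°
wrap1 = π − 2β = 143.9389°
wrap2 = π + 2β = 216.0611°

wrap1=143.94_deg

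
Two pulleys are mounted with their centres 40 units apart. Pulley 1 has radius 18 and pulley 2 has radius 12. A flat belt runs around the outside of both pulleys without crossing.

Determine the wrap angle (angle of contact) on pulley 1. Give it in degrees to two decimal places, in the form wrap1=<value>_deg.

open belt: β = asin((r2−r1)/C) = asin(-6/40) = -8.6269°
wrap1 = π − 2β = 197.2539°
wrap2 = π + 2β = 162.7461°

wrap1=197.25_deg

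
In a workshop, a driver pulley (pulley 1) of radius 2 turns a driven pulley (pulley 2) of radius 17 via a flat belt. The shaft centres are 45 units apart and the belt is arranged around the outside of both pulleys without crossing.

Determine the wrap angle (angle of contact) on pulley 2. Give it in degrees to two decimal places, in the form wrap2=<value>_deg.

open belt: β = asin((r2−r1)/C) = asin(15/45) = 19.4712°
wrap1 = π − 2β = 141.0576°
wrap2 = π + 2β = 218.9424°

wrap2=218.94_deg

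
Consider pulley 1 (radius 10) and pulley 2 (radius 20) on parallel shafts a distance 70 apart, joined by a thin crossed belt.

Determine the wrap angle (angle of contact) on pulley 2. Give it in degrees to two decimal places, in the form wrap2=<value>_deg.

crossed belt: β = asin((r1+r2)/C) = asin(30/70) = 25.3769°
wrap1 = wrap2 = π + 2β = 230.7539°

wrap2=230.75_deg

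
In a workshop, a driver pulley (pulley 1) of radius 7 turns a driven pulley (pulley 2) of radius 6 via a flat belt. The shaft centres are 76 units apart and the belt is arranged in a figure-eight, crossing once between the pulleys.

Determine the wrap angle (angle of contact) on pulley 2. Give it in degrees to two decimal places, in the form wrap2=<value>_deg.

crossed belt: β = asin((r1+r2)/C) = asin(13/76) = 9.8490°
wrap1 = wrap2 = π + 2β = 199.6981°

wrap2=199.70_deg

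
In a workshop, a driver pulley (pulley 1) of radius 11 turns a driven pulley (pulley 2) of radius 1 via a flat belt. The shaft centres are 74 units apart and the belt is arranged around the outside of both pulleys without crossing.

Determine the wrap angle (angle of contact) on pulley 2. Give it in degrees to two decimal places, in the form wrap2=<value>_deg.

wrap2=164.47_deg

open belt: β = asin((r2−r1)/C) = asin(-10/74) = -7.7664°
wrap1 = π − 2β = 195.5329°
wrap2 = π + 2β = 164.4671°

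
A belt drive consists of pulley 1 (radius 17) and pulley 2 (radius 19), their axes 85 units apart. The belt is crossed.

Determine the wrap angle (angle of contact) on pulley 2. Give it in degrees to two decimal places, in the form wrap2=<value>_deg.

wrap2=230.12_deg

crossed belt: β = asin((r1+r2)/C) = asin(36/85) = 25.0576°
wrap1 = wrap2 = π + 2β = 230.1152°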